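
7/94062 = 7/94062 = 0.00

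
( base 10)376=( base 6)1424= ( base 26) ec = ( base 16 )178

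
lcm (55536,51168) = 4553952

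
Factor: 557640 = 2^3*3^2*5^1*1549^1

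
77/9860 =77/9860 = 0.01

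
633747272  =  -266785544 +900532816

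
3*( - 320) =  - 960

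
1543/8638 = 1543/8638 = 0.18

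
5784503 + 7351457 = 13135960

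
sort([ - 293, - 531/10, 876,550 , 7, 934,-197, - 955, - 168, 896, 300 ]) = [ -955,  -  293, - 197, - 168, - 531/10, 7,300, 550,876,896, 934]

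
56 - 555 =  - 499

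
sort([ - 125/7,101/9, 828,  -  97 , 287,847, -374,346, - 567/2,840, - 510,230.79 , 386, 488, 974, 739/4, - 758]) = [- 758, - 510, - 374, - 567/2,-97,- 125/7,101/9, 739/4,230.79, 287  ,  346, 386,488,828,840, 847,974] 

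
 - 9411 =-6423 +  - 2988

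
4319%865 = 859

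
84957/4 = 84957/4 = 21239.25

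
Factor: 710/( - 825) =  - 142/165 = - 2^1*3^( - 1) * 5^( - 1)*11^( -1)*71^1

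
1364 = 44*31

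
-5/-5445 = 1/1089 = 0.00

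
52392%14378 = 9258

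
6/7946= 3/3973  =  0.00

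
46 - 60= - 14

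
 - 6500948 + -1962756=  - 8463704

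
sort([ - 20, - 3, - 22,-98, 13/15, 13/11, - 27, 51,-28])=[ - 98 , - 28, - 27, - 22, - 20, - 3, 13/15, 13/11, 51]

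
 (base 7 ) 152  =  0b1010110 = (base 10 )86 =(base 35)2g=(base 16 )56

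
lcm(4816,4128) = 28896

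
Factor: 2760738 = 2^1*3^1*19^1*61^1*397^1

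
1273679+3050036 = 4323715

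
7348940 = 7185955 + 162985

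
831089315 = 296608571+534480744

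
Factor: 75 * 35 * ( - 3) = -7875 = - 3^2  *5^3*7^1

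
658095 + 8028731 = 8686826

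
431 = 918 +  - 487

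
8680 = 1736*5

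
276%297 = 276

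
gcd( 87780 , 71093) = 11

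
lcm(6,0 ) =0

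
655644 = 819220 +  - 163576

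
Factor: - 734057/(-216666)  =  2^(-1)*3^(-2 )*12037^(-1) * 734057^1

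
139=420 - 281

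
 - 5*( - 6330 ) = 31650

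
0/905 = 0 = 0.00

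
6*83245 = 499470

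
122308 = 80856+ 41452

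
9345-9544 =-199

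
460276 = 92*5003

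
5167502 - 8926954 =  - 3759452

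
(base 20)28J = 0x3d3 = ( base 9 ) 1307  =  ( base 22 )20B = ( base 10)979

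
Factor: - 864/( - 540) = 2^3*5^(-1 ) = 8/5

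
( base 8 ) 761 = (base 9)612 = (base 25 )jm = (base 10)497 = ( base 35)e7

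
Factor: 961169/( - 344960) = -87379/31360 = - 2^( - 7 )*5^( - 1) * 7^( - 2 ) * 59^1*1481^1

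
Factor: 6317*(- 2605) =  - 16455785 = -5^1* 521^1*6317^1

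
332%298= 34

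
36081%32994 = 3087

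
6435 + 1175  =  7610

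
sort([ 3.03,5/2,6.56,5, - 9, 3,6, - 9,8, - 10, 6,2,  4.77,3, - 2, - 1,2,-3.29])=[ - 10,-9, - 9,-3.29, - 2, - 1,2,2,  5/2,3 , 3, 3.03, 4.77,5,6, 6, 6.56,8 ] 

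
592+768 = 1360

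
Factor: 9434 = 2^1*53^1 * 89^1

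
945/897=1 + 16/299 = 1.05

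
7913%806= 659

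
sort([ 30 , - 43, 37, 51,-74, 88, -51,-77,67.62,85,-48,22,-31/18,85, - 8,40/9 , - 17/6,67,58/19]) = [-77,-74,-51,-48 ,  -  43,-8 , - 17/6, - 31/18, 58/19, 40/9,22,30, 37,51, 67, 67.62, 85,  85, 88] 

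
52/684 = 13/171 = 0.08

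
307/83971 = 307/83971=0.00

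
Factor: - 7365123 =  - 3^2*818347^1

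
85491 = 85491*1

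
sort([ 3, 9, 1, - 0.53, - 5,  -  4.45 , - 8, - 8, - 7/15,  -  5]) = [ -8, - 8 ,-5, - 5,-4.45, - 0.53, - 7/15,1,3,9]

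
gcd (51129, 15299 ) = 1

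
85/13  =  85/13 = 6.54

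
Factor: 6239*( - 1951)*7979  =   - 17^1 * 79^1*101^1*367^1* 1951^1 =-97122693931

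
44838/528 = 84+ 81/88 = 84.92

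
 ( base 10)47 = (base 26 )1L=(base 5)142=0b101111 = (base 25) 1M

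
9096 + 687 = 9783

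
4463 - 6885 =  - 2422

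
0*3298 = 0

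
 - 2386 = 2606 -4992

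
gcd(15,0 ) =15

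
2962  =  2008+954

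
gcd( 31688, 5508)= 68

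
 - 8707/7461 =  - 8707/7461 =- 1.17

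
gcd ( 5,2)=1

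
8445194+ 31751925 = 40197119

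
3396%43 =42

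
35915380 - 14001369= 21914011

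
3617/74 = 3617/74  =  48.88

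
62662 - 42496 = 20166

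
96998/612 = 158+ 151/306=   158.49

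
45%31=14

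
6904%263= 66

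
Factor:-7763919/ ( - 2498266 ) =2^ ( - 1 )*3^1*31^2*2693^1*1249133^(  -  1 ) 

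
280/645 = 56/129 = 0.43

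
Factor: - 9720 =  - 2^3* 3^5*5^1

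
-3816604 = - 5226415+1409811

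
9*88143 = 793287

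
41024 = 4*10256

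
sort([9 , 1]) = [1, 9 ] 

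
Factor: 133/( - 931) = -1/7=-7^( - 1) 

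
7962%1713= 1110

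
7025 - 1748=5277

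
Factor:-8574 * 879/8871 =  - 2^1 * 3^1*293^1*1429^1*2957^(-1) = - 2512182/2957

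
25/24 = 1 + 1/24 = 1.04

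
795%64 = 27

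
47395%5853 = 571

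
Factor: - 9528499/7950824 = -2^( - 3) * 7^( - 1)*23^( - 1 )  *  37^1*43^1*53^1 *113^1* 6173^(-1)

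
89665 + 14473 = 104138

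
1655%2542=1655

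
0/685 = 0 = 0.00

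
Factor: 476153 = 17^1*37^1*757^1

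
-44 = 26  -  70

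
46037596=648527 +45389069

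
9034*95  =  858230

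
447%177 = 93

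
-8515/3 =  - 2839 + 2/3 =- 2838.33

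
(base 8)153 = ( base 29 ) 3k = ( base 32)3b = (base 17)65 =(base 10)107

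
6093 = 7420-1327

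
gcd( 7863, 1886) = 1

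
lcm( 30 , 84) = 420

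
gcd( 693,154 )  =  77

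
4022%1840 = 342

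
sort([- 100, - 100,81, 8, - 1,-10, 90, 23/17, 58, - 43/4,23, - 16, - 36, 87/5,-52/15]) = [ - 100, - 100, - 36, - 16,  -  43/4, - 10, - 52/15, - 1,23/17, 8, 87/5, 23, 58, 81, 90 ] 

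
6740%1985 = 785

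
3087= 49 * 63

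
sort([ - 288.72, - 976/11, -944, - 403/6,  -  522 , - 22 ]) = [ - 944, - 522, - 288.72 , - 976/11, - 403/6, - 22] 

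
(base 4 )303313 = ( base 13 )1684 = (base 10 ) 3319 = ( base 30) 3KJ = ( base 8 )6367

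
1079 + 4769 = 5848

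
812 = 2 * 406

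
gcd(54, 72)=18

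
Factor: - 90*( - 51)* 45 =206550 = 2^1* 3^5*5^2 * 17^1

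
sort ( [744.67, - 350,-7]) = [-350, - 7,744.67] 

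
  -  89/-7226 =89/7226 = 0.01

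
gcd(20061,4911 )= 3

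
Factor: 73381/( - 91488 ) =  - 77/96  =  -  2^( - 5)*3^(-1)*7^1*11^1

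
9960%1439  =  1326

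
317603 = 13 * 24431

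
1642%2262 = 1642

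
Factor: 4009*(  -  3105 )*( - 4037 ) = 3^3*5^1*11^1*  19^1*23^1*211^1* 367^1 = 50252353965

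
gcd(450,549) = 9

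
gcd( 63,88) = 1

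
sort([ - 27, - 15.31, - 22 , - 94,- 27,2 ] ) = [ - 94, - 27, - 27,-22, - 15.31,2 ] 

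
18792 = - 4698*( - 4 ) 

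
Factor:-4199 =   -  13^1*17^1*19^1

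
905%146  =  29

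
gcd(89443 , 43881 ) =1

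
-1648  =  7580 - 9228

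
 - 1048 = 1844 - 2892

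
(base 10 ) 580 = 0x244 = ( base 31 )IM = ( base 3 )210111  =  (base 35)GK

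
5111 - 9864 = -4753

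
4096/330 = 2048/165 = 12.41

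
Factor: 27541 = 27541^1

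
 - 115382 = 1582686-1698068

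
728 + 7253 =7981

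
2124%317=222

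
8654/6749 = 1 +1905/6749 = 1.28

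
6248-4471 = 1777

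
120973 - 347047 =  - 226074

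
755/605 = 151/121= 1.25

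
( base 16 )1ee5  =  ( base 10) 7909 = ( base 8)17345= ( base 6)100341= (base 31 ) 874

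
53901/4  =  13475 + 1/4   =  13475.25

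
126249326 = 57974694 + 68274632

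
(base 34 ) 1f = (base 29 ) 1k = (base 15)34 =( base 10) 49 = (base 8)61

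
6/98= 3/49 = 0.06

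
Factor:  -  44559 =- 3^2 * 4951^1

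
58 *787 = 45646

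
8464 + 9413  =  17877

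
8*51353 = 410824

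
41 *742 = 30422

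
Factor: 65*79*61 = 313235 = 5^1 * 13^1*61^1*79^1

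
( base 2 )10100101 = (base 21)7I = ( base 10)165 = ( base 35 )4P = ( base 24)6L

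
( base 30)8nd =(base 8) 17337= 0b1111011011111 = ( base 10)7903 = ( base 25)cg3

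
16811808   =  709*23712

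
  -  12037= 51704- 63741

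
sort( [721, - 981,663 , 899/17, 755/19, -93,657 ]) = [- 981, - 93, 755/19, 899/17,657,  663, 721]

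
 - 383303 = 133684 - 516987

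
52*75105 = 3905460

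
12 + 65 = 77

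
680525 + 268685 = 949210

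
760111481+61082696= 821194177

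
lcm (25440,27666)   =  2213280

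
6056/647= 9 + 233/647 = 9.36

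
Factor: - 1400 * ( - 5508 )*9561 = 73726783200 = 2^5*3^5 * 5^2*7^1*17^1*3187^1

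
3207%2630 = 577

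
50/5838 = 25/2919=0.01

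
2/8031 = 2/8031  =  0.00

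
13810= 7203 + 6607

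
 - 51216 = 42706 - 93922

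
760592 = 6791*112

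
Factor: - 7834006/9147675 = -2^1*3^ ( - 1 ) * 5^( - 2)*23^ (- 1)*283^1*5303^ ( - 1) * 13841^1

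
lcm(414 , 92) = 828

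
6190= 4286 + 1904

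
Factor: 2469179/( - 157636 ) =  - 2^(  -  2 )*463^1*5333^1 * 39409^( - 1) 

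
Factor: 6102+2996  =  2^1*4549^1 = 9098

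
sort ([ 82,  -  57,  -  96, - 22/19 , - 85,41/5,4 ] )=[ - 96,-85, - 57, - 22/19,4, 41/5,82]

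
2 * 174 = 348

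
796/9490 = 398/4745 = 0.08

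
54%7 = 5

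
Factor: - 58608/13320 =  - 2^1 * 5^(  -  1)*11^1 = - 22/5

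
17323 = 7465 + 9858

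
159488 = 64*2492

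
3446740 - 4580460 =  - 1133720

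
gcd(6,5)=1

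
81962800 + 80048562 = 162011362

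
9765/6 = 1627 + 1/2  =  1627.50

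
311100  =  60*5185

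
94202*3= 282606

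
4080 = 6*680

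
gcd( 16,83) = 1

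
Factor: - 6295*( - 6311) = 5^1*1259^1*6311^1 = 39727745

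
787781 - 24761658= - 23973877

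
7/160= 7/160=0.04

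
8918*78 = 695604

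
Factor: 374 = 2^1*11^1*17^1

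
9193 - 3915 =5278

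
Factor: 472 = 2^3*59^1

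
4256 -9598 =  - 5342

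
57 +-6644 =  - 6587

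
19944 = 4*4986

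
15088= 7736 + 7352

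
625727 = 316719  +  309008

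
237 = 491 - 254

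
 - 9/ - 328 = 9/328 = 0.03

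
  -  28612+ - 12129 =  - 40741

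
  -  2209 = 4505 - 6714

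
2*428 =856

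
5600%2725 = 150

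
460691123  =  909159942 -448468819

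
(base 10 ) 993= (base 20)29D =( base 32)V1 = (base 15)463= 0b1111100001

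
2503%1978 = 525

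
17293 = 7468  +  9825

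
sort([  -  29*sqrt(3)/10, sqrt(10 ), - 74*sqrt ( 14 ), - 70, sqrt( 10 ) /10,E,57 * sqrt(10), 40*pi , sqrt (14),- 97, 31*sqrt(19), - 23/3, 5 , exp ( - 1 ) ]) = [ - 74*sqrt( 14 ), - 97, - 70,-23/3,-29*sqrt(3 ) /10,sqrt(10 ) /10,  exp( - 1 ), E,sqrt(10), sqrt( 14), 5,40 *pi,31*sqrt ( 19), 57*sqrt ( 10 ) ] 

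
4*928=3712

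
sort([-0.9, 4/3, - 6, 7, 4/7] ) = [ - 6, - 0.9,4/7,4/3, 7 ]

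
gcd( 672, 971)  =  1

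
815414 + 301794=1117208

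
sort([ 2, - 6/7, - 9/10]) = [ - 9/10 , - 6/7,  2] 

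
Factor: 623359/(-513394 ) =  - 2^( - 1) * 7^( - 1)*11^1*61^1*929^1*36671^ ( - 1)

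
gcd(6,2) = 2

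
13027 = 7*1861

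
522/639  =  58/71=0.82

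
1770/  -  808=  - 885/404 =- 2.19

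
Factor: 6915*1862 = 12875730= 2^1 * 3^1*5^1*7^2*19^1*461^1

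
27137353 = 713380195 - 686242842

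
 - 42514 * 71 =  - 3018494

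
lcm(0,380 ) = 0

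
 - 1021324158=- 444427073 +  - 576897085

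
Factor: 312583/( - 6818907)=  - 3^( - 1 )*593^ ( - 1 )*3833^( -1 )*312583^1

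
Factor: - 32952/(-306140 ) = 2^1 *3^1*5^( - 1 ) * 1373^1 * 15307^(  -  1)  =  8238/76535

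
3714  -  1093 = 2621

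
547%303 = 244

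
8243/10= 8243/10  =  824.30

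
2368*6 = 14208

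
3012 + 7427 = 10439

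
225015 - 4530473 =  - 4305458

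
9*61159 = 550431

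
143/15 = 143/15 = 9.53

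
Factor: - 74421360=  - 2^4*3^2*5^1*13^1*7951^1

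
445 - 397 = 48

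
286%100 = 86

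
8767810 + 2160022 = 10927832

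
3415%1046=277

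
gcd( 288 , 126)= 18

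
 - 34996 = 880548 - 915544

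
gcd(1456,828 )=4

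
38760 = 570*68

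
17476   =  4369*4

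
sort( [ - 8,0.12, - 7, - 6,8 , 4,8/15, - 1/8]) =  [ - 8, - 7, - 6, - 1/8,  0.12,8/15, 4 , 8 ]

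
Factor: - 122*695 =-84790  =  - 2^1*5^1 * 61^1*139^1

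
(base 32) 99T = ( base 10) 9533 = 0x253D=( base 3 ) 111002002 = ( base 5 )301113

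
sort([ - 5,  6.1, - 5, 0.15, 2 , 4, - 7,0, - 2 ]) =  [ - 7 , - 5, - 5,-2,0,0.15,2,  4, 6.1 ] 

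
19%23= 19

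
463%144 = 31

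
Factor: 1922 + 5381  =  67^1*109^1 = 7303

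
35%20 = 15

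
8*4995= 39960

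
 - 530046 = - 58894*9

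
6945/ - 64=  - 6945/64  =  - 108.52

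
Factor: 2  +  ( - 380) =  - 378 = - 2^1*3^3 * 7^1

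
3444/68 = 50+11/17 = 50.65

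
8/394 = 4/197 = 0.02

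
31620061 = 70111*451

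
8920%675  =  145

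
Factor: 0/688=0^1  =  0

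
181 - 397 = -216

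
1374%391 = 201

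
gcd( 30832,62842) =2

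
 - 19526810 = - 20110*971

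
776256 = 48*16172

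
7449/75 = 2483/25 = 99.32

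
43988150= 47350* 929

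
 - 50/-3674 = 25/1837 = 0.01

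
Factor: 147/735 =5^( - 1) = 1/5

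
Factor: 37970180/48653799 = 2^2 * 3^ (-1 )*5^1 *17^1*181^1*617^1*16217933^ ( - 1)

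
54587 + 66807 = 121394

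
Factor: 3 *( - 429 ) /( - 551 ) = 1287/551 = 3^2*11^1*13^1*19^( - 1)*29^(- 1) 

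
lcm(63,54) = 378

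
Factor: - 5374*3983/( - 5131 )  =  2^1 * 569^1*733^( -1 )*2687^1 = 3057806/733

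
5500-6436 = - 936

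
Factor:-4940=-2^2*5^1*13^1* 19^1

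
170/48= 3  +  13/24 = 3.54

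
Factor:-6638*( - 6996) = 46439448  =  2^3*3^1*11^1*53^1*3319^1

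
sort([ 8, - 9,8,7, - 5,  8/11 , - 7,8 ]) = [ - 9, - 7, - 5,8/11,7,  8,8,8 ]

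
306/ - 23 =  - 14 + 16/23 = - 13.30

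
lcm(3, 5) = 15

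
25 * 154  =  3850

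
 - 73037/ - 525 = 139 + 62/525 = 139.12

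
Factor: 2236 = 2^2*13^1*43^1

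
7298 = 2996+4302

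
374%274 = 100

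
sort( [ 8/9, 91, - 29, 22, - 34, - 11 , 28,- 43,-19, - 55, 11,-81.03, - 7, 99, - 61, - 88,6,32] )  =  [-88 ,-81.03, - 61, - 55, - 43, - 34, - 29,-19, - 11, -7, 8/9, 6,11, 22,28, 32, 91,99] 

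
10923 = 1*10923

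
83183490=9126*9115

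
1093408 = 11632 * 94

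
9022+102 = 9124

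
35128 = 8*4391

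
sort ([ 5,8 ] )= [ 5,  8 ]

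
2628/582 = 438/97 = 4.52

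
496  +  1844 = 2340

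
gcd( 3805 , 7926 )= 1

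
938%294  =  56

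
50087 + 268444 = 318531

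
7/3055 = 7/3055 = 0.00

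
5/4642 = 5/4642 = 0.00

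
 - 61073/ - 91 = 61073/91 = 671.13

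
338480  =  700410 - 361930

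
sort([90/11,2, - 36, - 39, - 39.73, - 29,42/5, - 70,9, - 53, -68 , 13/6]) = [- 70  , - 68, - 53, -39.73, - 39, - 36, - 29,2,13/6 , 90/11,42/5,9 ]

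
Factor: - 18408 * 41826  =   - 2^4 * 3^2*13^1*59^1*6971^1 = - 769933008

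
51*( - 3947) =- 201297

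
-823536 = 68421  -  891957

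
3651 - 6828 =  - 3177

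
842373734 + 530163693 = 1372537427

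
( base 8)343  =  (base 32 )73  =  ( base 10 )227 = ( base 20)b7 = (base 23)9K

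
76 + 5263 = 5339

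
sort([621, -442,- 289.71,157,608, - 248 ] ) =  [- 442 ,-289.71, - 248, 157,608,621]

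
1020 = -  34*(-30 ) 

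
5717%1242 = 749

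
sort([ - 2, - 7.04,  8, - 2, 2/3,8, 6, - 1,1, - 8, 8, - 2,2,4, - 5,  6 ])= [ - 8, - 7.04, - 5, - 2, - 2, - 2, - 1,2/3,1,2, 4, 6 , 6, 8, 8,8]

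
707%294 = 119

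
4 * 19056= 76224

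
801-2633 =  - 1832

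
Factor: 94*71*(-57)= - 380418= - 2^1*3^1*19^1*47^1*71^1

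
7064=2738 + 4326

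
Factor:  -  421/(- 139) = 139^(-1)*421^1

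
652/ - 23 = -652/23= -28.35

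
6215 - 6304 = -89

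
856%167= 21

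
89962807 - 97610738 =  - 7647931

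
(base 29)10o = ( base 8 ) 1541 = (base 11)717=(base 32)R1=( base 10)865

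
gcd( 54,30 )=6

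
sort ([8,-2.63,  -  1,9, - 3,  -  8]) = [ - 8,-3  , - 2.63, -1,8,9] 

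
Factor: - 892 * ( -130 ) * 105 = 2^3*3^1*5^2 * 7^1*13^1*223^1 = 12175800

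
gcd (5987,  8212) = 1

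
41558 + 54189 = 95747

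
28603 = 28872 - 269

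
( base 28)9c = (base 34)7q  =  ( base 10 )264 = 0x108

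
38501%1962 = 1223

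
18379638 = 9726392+8653246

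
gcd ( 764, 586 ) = 2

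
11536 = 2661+8875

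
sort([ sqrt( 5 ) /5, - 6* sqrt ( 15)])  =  [ -6*sqrt(15 ), sqrt(5) /5 ] 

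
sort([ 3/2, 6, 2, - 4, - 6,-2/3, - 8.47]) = [-8.47,- 6,-4,- 2/3,3/2,  2,6 ]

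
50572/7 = 7224 + 4/7 = 7224.57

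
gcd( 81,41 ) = 1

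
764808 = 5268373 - 4503565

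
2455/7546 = 2455/7546 = 0.33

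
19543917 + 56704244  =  76248161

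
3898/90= 43 + 14/45 = 43.31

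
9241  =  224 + 9017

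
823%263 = 34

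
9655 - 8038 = 1617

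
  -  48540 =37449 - 85989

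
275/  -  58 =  - 275/58 = - 4.74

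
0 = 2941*0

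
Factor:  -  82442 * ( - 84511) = 2^1*7^1*12073^1* 41221^1 = 6967255862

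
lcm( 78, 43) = 3354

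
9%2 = 1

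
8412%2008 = 380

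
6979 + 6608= 13587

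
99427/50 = 1988+27/50 = 1988.54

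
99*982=97218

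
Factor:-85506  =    -  2^1*3^1*14251^1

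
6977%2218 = 323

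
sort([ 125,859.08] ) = [ 125, 859.08]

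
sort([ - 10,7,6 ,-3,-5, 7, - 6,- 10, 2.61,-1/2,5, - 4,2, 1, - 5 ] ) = [ - 10, - 10, - 6, - 5,-5 , - 4,  -  3,- 1/2, 1,2,2.61, 5,6,7, 7]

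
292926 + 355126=648052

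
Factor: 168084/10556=3^2 * 13^(  -  1)*23^1 = 207/13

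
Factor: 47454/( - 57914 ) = -3^1*11^1 * 23^ ( - 1) * 719^1*1259^( - 1 ) = -23727/28957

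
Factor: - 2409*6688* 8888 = - 2^8 * 3^1*11^3*19^1*73^1*101^1 = - 143198052096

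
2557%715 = 412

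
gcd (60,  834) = 6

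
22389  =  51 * 439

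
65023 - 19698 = 45325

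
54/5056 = 27/2528 = 0.01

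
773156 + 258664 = 1031820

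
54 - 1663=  - 1609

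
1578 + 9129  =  10707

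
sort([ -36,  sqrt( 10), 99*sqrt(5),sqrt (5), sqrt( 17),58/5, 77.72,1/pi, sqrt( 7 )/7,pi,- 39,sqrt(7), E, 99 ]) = [-39,-36, 1/pi, sqrt(7) /7,sqrt ( 5) , sqrt ( 7), E, pi, sqrt(10 ),sqrt(17), 58/5, 77.72,99, 99*sqrt( 5)] 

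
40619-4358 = 36261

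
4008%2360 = 1648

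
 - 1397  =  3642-5039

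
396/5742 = 2/29 =0.07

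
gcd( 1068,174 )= 6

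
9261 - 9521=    -260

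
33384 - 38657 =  - 5273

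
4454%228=122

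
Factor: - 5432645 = -5^1*1086529^1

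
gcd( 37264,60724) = 68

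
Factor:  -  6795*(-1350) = 9173250 = 2^1*3^5*5^3 * 151^1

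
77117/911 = 77117/911  =  84.65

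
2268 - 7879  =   - 5611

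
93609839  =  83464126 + 10145713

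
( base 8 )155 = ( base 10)109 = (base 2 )1101101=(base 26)45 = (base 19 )5E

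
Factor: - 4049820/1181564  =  -1012455/295391 = - 3^2*5^1*89^ (  -  1)*149^1 * 151^1*3319^(  -  1 ) 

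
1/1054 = 1/1054=0.00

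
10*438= 4380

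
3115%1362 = 391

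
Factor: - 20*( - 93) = 2^2 * 3^1*5^1 * 31^1 = 1860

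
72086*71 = 5118106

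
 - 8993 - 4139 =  - 13132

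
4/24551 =4/24551   =  0.00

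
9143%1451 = 437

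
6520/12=543 + 1/3 = 543.33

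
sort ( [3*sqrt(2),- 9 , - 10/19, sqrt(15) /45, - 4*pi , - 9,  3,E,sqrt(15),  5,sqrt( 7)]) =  [ - 4*pi, - 9 , - 9, - 10/19,sqrt(  15)/45, sqrt( 7 ),E, 3,sqrt(15),3*sqrt (2), 5]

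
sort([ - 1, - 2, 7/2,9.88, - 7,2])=[  -  7, - 2,-1,2 , 7/2, 9.88]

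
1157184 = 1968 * 588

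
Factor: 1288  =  2^3*7^1*23^1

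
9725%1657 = 1440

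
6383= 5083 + 1300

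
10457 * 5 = 52285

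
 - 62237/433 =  - 62237/433 = - 143.73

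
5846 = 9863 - 4017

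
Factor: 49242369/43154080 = 2^ ( - 5 ) * 3^1*5^( - 1)*11^1*73^1*20441^1*269713^( - 1)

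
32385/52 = 622 + 41/52 =622.79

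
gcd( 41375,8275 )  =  8275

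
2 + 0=2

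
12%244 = 12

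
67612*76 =5138512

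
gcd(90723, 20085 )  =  3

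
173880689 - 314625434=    - 140744745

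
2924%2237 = 687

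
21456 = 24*894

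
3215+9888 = 13103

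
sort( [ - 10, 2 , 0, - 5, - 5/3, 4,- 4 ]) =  [ - 10,-5,-4, - 5/3, 0 , 2, 4 ]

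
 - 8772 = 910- 9682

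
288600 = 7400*39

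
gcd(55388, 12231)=1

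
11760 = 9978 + 1782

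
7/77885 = 7/77885  =  0.00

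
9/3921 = 3/1307 = 0.00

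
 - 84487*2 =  - 168974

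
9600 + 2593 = 12193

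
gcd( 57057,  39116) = 77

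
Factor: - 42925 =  - 5^2*17^1*101^1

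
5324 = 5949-625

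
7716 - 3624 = 4092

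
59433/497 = 59433/497 = 119.58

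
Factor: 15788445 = 3^1*5^1 * 1052563^1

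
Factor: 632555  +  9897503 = 10530058 = 2^1 * 7^1* 11^1 * 101^1*677^1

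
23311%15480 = 7831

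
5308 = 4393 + 915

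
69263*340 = 23549420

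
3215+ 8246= 11461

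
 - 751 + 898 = 147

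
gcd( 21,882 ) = 21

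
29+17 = 46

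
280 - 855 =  - 575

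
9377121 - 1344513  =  8032608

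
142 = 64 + 78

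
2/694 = 1/347 = 0.00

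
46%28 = 18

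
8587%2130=67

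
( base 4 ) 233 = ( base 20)27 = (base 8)57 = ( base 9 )52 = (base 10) 47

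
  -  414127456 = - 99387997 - 314739459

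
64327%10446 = 1651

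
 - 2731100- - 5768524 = 3037424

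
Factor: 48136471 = 109^1 * 441619^1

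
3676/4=919= 919.00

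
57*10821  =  616797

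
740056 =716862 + 23194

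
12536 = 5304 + 7232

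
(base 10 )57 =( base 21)2F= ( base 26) 25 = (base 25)27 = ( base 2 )111001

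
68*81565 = 5546420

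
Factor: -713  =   - 23^1*31^1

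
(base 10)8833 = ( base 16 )2281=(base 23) GG1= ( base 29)AEH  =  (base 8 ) 21201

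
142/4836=71/2418 = 0.03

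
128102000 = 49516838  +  78585162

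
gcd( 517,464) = 1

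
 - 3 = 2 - 5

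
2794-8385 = -5591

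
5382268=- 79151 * ( - 68 ) 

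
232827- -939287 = 1172114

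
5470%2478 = 514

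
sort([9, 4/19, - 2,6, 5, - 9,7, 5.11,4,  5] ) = [ - 9 ,- 2, 4/19, 4 , 5, 5 , 5.11,6,7,9 ]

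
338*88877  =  30040426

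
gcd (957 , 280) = 1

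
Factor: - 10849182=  - 2^1*3^1*191^1 * 9467^1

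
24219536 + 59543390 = 83762926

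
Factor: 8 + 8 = 16  =  2^4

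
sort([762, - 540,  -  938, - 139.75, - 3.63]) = [ - 938, - 540, - 139.75, - 3.63,762 ]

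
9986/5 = 1997+1/5 = 1997.20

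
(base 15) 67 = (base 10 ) 97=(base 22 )49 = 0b1100001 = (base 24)41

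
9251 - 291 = 8960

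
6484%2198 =2088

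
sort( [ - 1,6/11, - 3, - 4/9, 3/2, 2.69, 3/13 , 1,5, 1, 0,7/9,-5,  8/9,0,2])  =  [ - 5  , - 3,-1, - 4/9, 0, 0, 3/13,6/11 , 7/9, 8/9 , 1,1, 3/2,2,2.69, 5 ]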